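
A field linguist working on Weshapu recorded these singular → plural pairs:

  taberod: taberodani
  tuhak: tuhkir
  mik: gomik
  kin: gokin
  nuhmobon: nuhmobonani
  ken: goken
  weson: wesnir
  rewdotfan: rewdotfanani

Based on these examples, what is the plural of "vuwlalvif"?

mik and tuhak both end in -k yet inflect differently (gomik, tuhkir), so the final letter is not what conditions the rule; the number of vowels is.
"vuwlalvif" has 3 vowels. The stems with 3 vowels (nuhmobon → nuhmobonani, rewdotfan → rewdotfanani, taberod → taberodani) add -ani.
The other patterns: stems with 1 vowel add the prefix go-; stems with 2 vowels delete the last vowel and add -ir.
So vuwlalvif → vuwlalvifani.

vuwlalvifani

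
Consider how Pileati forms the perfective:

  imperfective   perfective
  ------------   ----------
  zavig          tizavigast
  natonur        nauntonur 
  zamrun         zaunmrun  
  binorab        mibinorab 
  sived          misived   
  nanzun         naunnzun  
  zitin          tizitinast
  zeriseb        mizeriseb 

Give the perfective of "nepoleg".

minepoleg

zitin and zamrun both end in -n yet inflect differently (tizitinast, zaunmrun), so the final letter is not what conditions the rule; the last vowel is.
"nepoleg" has last vowel 'e'. The stems whose last vowel is 'e' (zeriseb → mizeriseb, sived → misived) add the prefix mi-.
The other patterns: stems whose last vowel is 'i' add ti- … -ast around the stem; stems whose last vowel is 'u' insert -un- after the first vowel.
So nepoleg → minepoleg.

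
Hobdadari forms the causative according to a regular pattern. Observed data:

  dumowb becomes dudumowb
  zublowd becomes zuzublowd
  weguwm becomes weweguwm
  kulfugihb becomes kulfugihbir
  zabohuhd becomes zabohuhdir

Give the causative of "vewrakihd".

dumowb and kulfugihb both end in -b yet inflect differently (dudumowb, kulfugihbir), so the final letter is not what conditions the rule; the second-to-last letter is.
"vewrakihd" has second-to-last letter 'h'. The stems whose second-to-last letter is 'h' (kulfugihb → kulfugihbir, zabohuhd → zabohuhdir) add -ir.
So vewrakihd → vewrakihdir.

vewrakihdir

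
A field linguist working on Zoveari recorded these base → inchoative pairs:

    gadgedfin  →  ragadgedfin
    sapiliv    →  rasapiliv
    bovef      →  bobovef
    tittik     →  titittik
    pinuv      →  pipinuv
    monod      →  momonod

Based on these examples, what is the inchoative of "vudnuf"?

vuvudnuf

"vudnuf" has 2 vowels. The stems with 2 vowels (bovef → bobovef, tittik → titittik, pinuv → pipinuv) repeat the first consonant+vowel as a prefix.
The other pattern: stems with 3 vowels add the prefix ra-.
So vudnuf → vuvudnuf.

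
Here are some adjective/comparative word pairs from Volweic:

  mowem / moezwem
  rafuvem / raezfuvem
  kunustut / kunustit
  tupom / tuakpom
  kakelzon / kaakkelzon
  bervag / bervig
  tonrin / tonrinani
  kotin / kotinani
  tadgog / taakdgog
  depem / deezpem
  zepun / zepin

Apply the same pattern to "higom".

"higom" has last vowel 'o'. The stems whose last vowel is 'o' (kakelzon → kaakkelzon, tupom → tuakpom, tadgog → taakdgog) insert -ak- after the first vowel.
So higom → hiakgom.

hiakgom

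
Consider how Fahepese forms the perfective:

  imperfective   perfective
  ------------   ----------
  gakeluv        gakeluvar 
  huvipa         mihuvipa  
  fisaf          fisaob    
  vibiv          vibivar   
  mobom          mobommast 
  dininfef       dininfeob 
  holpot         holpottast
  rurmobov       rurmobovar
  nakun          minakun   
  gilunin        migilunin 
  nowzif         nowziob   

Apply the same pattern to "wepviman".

miwepviman

"wepviman" ends in -n. The stems ending in -n (nakun → minakun, gilunin → migilunin) add the prefix mi-.
The other patterns: stems ending in -v add -ar; stems ending in -m or -t double the final consonant and add -ast; stems ending in -f drop the final letter and add -ob.
So wepviman → miwepviman.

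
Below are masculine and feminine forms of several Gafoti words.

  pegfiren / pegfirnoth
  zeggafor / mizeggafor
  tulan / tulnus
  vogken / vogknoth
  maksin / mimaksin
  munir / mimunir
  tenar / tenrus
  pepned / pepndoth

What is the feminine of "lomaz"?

"lomaz" has last vowel 'a'. The stems whose last vowel is 'a' (tenar → tenrus, tulan → tulnus) delete the last vowel and add -us.
The other patterns: stems whose last vowel is 'e' delete the last vowel and add -oth; stems whose last vowel is 'i' or 'o' add the prefix mi-.
So lomaz → lomzus.

lomzus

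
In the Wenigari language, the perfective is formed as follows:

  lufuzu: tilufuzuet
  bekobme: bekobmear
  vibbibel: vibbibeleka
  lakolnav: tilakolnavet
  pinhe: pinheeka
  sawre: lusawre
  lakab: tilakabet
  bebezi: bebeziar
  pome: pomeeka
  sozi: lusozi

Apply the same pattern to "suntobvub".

lusuntobvub

"suntobvub" begins with s-. The stems beginning with s- (sawre → lusawre, sozi → lusozi) add the prefix lu-.
The other patterns: stems beginning with l- add ti- … -et around the stem; stems beginning with b- add -ar; stems beginning with p- or v- add -eka.
So suntobvub → lusuntobvub.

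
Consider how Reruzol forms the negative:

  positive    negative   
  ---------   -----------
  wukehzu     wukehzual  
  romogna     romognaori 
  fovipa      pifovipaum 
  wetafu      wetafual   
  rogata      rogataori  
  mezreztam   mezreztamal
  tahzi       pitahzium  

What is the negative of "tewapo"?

rogata and fovipa both end in -a yet inflect differently (rogataori, pifovipaum), so the final letter is not what conditions the rule; the first letter is.
"tewapo" begins with t-. The one such stem in the data (tahzi → pitahzium) adds pi- … -um around the stem, so the same rule applies.
The other patterns: stems beginning with r- add -ori; stems beginning with m- or w- add -al.
So tewapo → pitewapoum.

pitewapoum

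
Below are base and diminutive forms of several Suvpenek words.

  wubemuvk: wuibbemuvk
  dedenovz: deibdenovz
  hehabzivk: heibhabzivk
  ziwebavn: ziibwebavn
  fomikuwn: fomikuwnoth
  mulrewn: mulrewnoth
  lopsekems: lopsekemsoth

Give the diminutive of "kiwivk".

kiibwivk

ziwebavn and fomikuwn both end in -n yet inflect differently (ziibwebavn, fomikuwnoth), so the final letter is not what conditions the rule; the second-to-last letter is.
"kiwivk" has second-to-last letter 'v'. The stems whose second-to-last letter is 'v' (wubemuvk → wuibbemuvk, dedenovz → deibdenovz, hehabzivk → heibhabzivk) insert -ib- after the first vowel.
So kiwivk → kiibwivk.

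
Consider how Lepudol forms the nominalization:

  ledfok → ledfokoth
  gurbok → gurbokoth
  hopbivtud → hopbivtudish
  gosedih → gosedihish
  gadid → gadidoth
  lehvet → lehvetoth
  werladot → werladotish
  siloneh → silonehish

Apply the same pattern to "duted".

dutedoth

"duted" has 2 vowels. The stems with 2 vowels (lehvet → lehvetoth, ledfok → ledfokoth, gadid → gadidoth) add -oth.
The other pattern: stems with 3 vowels add -ish.
So duted → dutedoth.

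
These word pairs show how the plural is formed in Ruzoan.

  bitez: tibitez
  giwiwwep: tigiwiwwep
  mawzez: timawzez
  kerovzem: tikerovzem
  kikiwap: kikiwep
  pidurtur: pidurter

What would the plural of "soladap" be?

giwiwwep and kikiwap both end in -p yet inflect differently (tigiwiwwep, kikiwep), so the final letter is not what conditions the rule; the last vowel is.
"soladap" has last vowel 'a'. The one such stem in the data (kikiwap → kikiwep) changes the last vowel to 'e' (as does pidurtur), so the same rule applies.
So soladap → soladep.

soladep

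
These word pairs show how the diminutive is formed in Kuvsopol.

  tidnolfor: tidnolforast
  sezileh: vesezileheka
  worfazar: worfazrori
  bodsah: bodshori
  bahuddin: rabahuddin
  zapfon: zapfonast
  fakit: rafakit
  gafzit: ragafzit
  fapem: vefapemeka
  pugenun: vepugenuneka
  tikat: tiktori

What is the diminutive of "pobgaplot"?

"pobgaplot" has last vowel 'o'. The stems whose last vowel is 'o' (zapfon → zapfonast, tidnolfor → tidnolforast) add -ast.
So pobgaplot → pobgaplotast.

pobgaplotast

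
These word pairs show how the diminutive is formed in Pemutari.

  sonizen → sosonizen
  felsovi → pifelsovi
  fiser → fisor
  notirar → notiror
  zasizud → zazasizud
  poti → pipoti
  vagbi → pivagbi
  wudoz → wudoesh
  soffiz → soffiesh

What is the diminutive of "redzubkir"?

"redzubkir" ends in -r. The stems ending in -r (notirar → notiror, fiser → fisor) change the last vowel to 'o'.
The other patterns: stems ending in -z drop the final letter and add -esh; stems ending in -i add the prefix pi-; stems ending in -d or -n repeat the first consonant+vowel as a prefix.
So redzubkir → redzubkor.

redzubkor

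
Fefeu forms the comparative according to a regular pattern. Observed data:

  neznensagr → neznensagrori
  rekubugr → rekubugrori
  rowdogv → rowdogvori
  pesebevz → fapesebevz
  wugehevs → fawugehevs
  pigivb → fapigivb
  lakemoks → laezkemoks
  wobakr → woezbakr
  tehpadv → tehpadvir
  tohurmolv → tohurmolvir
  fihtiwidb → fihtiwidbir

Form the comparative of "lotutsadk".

lotutsadkir

"lotutsadk" has second-to-last letter 'd'. The stems whose second-to-last letter is 'd' (tehpadv → tehpadvir, fihtiwidb → fihtiwidbir) add -ir.
So lotutsadk → lotutsadkir.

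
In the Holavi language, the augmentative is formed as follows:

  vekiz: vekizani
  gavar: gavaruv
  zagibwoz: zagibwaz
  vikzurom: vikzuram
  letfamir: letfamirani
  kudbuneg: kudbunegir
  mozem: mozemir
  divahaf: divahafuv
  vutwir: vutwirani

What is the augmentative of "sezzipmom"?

sezzipmam

"sezzipmom" has last vowel 'o'. The stems whose last vowel is 'o' (zagibwoz → zagibwaz, vikzurom → vikzuram) change the last vowel to 'a'.
The other patterns: stems whose last vowel is 'a' add -uv; stems whose last vowel is 'e' add -ir; stems whose last vowel is 'i' add -ani.
So sezzipmom → sezzipmam.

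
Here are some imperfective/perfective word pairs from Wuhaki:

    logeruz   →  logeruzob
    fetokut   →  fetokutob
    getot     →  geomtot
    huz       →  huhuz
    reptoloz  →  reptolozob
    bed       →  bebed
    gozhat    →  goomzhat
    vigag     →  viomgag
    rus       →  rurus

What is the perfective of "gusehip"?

gusehipob

getot and fetokut both end in -t yet inflect differently (geomtot, fetokutob), so the final letter is not what conditions the rule; the number of vowels is.
"gusehip" has 3 vowels. The stems with 3 vowels (fetokut → fetokutob, logeruz → logeruzob, reptoloz → reptolozob) add -ob.
The other patterns: stems with 1 vowel repeat the first consonant+vowel as a prefix; stems with 2 vowels insert -om- after the first vowel.
So gusehip → gusehipob.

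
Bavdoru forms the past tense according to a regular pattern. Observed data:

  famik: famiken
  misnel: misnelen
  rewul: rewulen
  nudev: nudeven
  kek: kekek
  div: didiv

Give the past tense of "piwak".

famik and kek both end in -k yet inflect differently (famiken, kekek), so the final letter is not what conditions the rule; the number of vowels is.
"piwak" has 2 vowels. The stems with 2 vowels (famik → famiken, misnel → misnelen, rewul → rewulen) add -en.
So piwak → piwaken.

piwaken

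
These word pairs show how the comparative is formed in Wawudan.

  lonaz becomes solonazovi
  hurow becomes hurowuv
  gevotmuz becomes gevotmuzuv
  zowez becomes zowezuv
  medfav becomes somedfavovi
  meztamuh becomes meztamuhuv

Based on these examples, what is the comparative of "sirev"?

sirevuv

lonaz and zowez both end in -z yet inflect differently (solonazovi, zowezuv), so the final letter is not what conditions the rule; the last vowel is.
"sirev" has last vowel 'e'. The one such stem in the data (zowez → zowezuv) adds -uv, so the same rule applies.
The other pattern: stems whose last vowel is 'a' add so- … -ovi around the stem.
So sirev → sirevuv.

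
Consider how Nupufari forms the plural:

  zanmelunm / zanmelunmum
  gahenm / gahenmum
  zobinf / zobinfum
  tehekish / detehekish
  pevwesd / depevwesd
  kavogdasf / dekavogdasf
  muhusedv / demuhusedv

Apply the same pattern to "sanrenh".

sanrenhum

zobinf and kavogdasf both end in -f yet inflect differently (zobinfum, dekavogdasf), so the final letter is not what conditions the rule; the second-to-last letter is.
"sanrenh" has second-to-last letter 'n'. The stems whose second-to-last letter is 'n' (zanmelunm → zanmelunmum, gahenm → gahenmum, zobinf → zobinfum) add -um.
The other pattern: stems whose second-to-last letter is 'd' or 's' add the prefix de-.
So sanrenh → sanrenhum.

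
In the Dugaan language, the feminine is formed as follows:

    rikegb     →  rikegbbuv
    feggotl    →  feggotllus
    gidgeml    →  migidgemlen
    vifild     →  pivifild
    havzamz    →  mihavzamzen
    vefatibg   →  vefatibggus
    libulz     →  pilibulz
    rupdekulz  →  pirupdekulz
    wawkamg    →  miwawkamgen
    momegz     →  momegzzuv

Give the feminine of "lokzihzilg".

pilokzihzilg

libulz and havzamz both end in -z yet inflect differently (pilibulz, mihavzamzen), so the final letter is not what conditions the rule; the second-to-last letter is.
"lokzihzilg" has second-to-last letter 'l'. The stems whose second-to-last letter is 'l' (libulz → pilibulz, vifild → pivifild, rupdekulz → pirupdekulz) add the prefix pi-.
The other patterns: stems whose second-to-last letter is 'b' or 't' double the final consonant and add -us; stems whose second-to-last letter is 'm' add mi- … -en around the stem; stems whose second-to-last letter is 'g' double the final consonant and add -uv.
So lokzihzilg → pilokzihzilg.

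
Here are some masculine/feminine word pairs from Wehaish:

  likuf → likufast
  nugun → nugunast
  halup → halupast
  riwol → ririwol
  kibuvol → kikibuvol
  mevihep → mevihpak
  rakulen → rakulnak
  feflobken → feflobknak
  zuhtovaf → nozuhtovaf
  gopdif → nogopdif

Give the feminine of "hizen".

hiznak

"hizen" has last vowel 'e'. The stems whose last vowel is 'e' (mevihep → mevihpak, rakulen → rakulnak, feflobken → feflobknak) delete the last vowel and add -ak.
The other patterns: stems whose last vowel is 'u' add -ast; stems whose last vowel is 'o' repeat the first consonant+vowel as a prefix; stems whose last vowel is 'a' or 'i' add the prefix no-.
So hizen → hiznak.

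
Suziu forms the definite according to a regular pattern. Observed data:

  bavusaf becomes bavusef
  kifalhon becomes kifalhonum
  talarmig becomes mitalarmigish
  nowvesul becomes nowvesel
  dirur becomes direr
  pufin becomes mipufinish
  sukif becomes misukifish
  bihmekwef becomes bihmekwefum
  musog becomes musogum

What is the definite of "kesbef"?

kesbefum

sukif and bavusaf both end in -f yet inflect differently (misukifish, bavusef), so the final letter is not what conditions the rule; the last vowel is.
"kesbef" has last vowel 'e'. The one such stem in the data (bihmekwef → bihmekwefum) adds -um, so the same rule applies.
So kesbef → kesbefum.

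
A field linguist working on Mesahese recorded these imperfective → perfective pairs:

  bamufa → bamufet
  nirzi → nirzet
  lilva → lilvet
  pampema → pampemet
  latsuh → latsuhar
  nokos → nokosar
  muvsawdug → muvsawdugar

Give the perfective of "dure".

duret

lilva and latsuh both begin with l- yet inflect differently (lilvet, latsuhar), so the first letter is not what conditions the rule; whether the stem ends in a vowel or a consonant is.
"dure" ends in a vowel. The stems ending in a vowel (bamufa → bamufet, nirzi → nirzet, lilva → lilvet) drop the final letter and add -et.
The other pattern: stems ending in a consonant add -ar.
So dure → duret.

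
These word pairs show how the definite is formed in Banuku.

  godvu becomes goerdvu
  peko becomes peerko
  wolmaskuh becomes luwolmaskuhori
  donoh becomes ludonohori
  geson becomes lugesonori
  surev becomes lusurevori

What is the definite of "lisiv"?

godvu and wolmaskuh both have last vowel 'u' yet inflect differently (goerdvu, luwolmaskuhori), so the last vowel is not what conditions the rule; whether the stem ends in a vowel or a consonant is.
"lisiv" ends in a consonant. The stems ending in a consonant (wolmaskuh → luwolmaskuhori, donoh → ludonohori, geson → lugesonori) add lu- … -ori around the stem.
The other pattern: stems ending in a vowel insert -er- after the first vowel.
So lisiv → lulisivori.

lulisivori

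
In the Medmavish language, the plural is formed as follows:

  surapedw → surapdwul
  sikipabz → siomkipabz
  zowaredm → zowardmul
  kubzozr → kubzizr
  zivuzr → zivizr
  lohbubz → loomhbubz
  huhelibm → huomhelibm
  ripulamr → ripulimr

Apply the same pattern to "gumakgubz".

huhelibm and zowaredm both end in -m yet inflect differently (huomhelibm, zowardmul), so the final letter is not what conditions the rule; the second-to-last letter is.
"gumakgubz" has second-to-last letter 'b'. The stems whose second-to-last letter is 'b' (lohbubz → loomhbubz, huhelibm → huomhelibm, sikipabz → siomkipabz) insert -om- after the first vowel.
So gumakgubz → guommakgubz.

guommakgubz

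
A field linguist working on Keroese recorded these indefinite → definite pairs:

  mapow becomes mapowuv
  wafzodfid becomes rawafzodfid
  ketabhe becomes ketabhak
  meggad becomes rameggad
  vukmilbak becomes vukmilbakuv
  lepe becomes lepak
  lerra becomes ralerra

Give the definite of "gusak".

vukmilbak and meggad both have last vowel 'a' yet inflect differently (vukmilbakuv, rameggad), so the last vowel is not what conditions the rule; the final letter is.
"gusak" ends in -k. The one such stem in the data (vukmilbak → vukmilbakuv) adds -uv, so the same rule applies.
So gusak → gusakuv.

gusakuv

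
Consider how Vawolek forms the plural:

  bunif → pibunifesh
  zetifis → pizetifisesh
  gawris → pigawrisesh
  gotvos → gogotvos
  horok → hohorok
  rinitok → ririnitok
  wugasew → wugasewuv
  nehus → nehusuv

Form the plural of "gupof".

zetifis and gotvos both end in -s yet inflect differently (pizetifisesh, gogotvos), so the final letter is not what conditions the rule; the last vowel is.
"gupof" has last vowel 'o'. The stems whose last vowel is 'o' (gotvos → gogotvos, horok → hohorok, rinitok → ririnitok) repeat the first consonant+vowel as a prefix.
So gupof → gugupof.

gugupof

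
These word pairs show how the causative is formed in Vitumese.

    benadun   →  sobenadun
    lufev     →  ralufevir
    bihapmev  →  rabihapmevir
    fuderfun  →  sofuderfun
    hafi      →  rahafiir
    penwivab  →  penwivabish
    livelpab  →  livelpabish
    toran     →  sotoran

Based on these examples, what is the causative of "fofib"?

fofibish

toran and penwivab both have last vowel 'a' yet inflect differently (sotoran, penwivabish), so the last vowel is not what conditions the rule; the final letter is.
"fofib" ends in -b. The stems ending in -b (penwivab → penwivabish, livelpab → livelpabish) add -ish.
So fofib → fofibish.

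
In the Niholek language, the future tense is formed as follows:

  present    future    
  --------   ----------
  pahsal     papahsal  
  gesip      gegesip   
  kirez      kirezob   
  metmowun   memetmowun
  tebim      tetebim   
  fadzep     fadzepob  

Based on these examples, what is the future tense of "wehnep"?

"wehnep" has last vowel 'e'. The stems whose last vowel is 'e' (fadzep → fadzepob, kirez → kirezob) add -ob.
The other pattern: stems whose last vowel is 'a', 'i' or 'u' repeat the first consonant+vowel as a prefix.
So wehnep → wehnepob.

wehnepob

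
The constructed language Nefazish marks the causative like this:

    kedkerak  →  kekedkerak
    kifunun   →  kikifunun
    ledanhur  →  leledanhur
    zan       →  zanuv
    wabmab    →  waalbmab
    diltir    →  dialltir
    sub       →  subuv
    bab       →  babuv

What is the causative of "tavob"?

sub and wabmab both end in -b yet inflect differently (subuv, waalbmab), so the final letter is not what conditions the rule; the number of vowels is.
"tavob" has 2 vowels. The stems with 2 vowels (wabmab → waalbmab, diltir → dialltir) insert -al- after the first vowel.
So tavob → taalvob.

taalvob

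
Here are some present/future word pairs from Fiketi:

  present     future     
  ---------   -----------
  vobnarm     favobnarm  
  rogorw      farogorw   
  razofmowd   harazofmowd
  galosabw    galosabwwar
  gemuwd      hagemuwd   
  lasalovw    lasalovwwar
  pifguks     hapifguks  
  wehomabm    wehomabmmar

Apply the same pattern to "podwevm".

podwevmmar

"podwevm" has second-to-last letter 'v'. The one such stem in the data (lasalovw → lasalovwwar) doubles the final consonant and adds -ar (as do wehomabm, galosabw), so the same rule applies.
So podwevm → podwevmmar.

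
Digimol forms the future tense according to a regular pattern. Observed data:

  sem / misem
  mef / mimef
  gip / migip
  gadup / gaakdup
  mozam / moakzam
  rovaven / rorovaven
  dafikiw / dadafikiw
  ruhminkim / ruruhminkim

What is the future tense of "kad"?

"kad" has 1 vowel. The stems with 1 vowel (sem → misem, mef → mimef, gip → migip) add the prefix mi-.
The other patterns: stems with 2 vowels insert -ak- after the first vowel; stems with 3 vowels repeat the first consonant+vowel as a prefix.
So kad → mikad.

mikad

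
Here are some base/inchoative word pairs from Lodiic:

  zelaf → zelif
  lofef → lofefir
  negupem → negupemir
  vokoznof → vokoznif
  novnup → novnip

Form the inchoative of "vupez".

vupezir

lofef and vokoznof both end in -f yet inflect differently (lofefir, vokoznif), so the final letter is not what conditions the rule; the last vowel is.
"vupez" has last vowel 'e'. The stems whose last vowel is 'e' (negupem → negupemir, lofef → lofefir) add -ir.
The other pattern: stems whose last vowel is 'a', 'o' or 'u' change the last vowel to 'i'.
So vupez → vupezir.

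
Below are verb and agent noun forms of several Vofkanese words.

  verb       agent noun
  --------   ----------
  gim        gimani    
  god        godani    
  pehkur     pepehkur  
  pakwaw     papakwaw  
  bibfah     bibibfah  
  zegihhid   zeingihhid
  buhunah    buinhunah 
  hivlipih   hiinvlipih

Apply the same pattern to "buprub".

bubuprub

god and zegihhid both end in -d yet inflect differently (godani, zeingihhid), so the final letter is not what conditions the rule; the number of vowels is.
"buprub" has 2 vowels. The stems with 2 vowels (pehkur → pepehkur, pakwaw → papakwaw, bibfah → bibibfah) repeat the first consonant+vowel as a prefix.
So buprub → bubuprub.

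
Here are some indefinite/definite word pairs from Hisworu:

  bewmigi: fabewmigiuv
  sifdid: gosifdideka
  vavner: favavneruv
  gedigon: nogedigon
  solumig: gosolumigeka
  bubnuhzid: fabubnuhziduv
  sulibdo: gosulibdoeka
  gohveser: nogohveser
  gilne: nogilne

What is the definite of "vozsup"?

favozsupuv

sifdid and bubnuhzid both end in -d yet inflect differently (gosifdideka, fabubnuhziduv), so the final letter is not what conditions the rule; the first letter is.
"vozsup" begins with v-. The one such stem in the data (vavner → favavneruv) adds fa- … -uv around the stem, so the same rule applies.
The other patterns: stems beginning with g- add the prefix no-; stems beginning with s- add go- … -eka around the stem.
So vozsup → favozsupuv.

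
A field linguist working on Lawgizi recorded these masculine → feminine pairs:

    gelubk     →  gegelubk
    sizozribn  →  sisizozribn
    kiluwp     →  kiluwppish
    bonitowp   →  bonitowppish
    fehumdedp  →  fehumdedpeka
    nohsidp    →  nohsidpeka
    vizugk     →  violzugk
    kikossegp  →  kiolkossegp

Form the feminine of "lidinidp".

lidinidpeka

kiluwp and fehumdedp both end in -p yet inflect differently (kiluwppish, fehumdedpeka), so the final letter is not what conditions the rule; the second-to-last letter is.
"lidinidp" has second-to-last letter 'd'. The stems whose second-to-last letter is 'd' (fehumdedp → fehumdedpeka, nohsidp → nohsidpeka) add -eka.
The other patterns: stems whose second-to-last letter is 'b' repeat the first consonant+vowel as a prefix; stems whose second-to-last letter is 'w' double the final consonant and add -ish; stems whose second-to-last letter is 'g' insert -ol- after the first vowel.
So lidinidp → lidinidpeka.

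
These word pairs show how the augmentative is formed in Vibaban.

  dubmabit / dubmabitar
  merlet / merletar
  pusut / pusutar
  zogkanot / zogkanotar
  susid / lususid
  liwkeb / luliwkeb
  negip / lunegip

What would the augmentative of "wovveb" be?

dubmabit and susid both have last vowel 'i' yet inflect differently (dubmabitar, lususid), so the last vowel is not what conditions the rule; the final letter is.
"wovveb" ends in -b. The one such stem in the data (liwkeb → luliwkeb) adds the prefix lu-, so the same rule applies.
The other pattern: stems ending in -t add -ar.
So wovveb → luwovveb.

luwovveb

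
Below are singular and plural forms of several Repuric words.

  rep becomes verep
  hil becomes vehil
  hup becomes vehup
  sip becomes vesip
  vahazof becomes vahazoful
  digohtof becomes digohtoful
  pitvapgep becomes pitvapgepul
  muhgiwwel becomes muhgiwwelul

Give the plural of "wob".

vewob

"wob" has 1 vowel. The stems with 1 vowel (rep → verep, hil → vehil, hup → vehup) add the prefix ve-.
The other pattern: stems with 3 vowels add -ul.
So wob → vewob.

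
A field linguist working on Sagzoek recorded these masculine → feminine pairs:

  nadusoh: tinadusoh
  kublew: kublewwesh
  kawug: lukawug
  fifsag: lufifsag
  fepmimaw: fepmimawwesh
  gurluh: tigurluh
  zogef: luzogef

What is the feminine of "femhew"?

fepmimaw and fifsag both have last vowel 'a' yet inflect differently (fepmimawwesh, lufifsag), so the last vowel is not what conditions the rule; the final letter is.
"femhew" ends in -w. The stems ending in -w (fepmimaw → fepmimawwesh, kublew → kublewwesh) double the final consonant and add -esh.
The other patterns: stems ending in -h add the prefix ti-; stems ending in -f or -g add the prefix lu-.
So femhew → femhewwesh.

femhewwesh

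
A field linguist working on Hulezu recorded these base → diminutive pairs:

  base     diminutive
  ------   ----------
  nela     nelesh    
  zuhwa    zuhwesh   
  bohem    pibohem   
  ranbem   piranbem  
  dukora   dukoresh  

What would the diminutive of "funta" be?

"funta" ends in -a. The stems ending in -a (zuhwa → zuhwesh, dukora → dukoresh, nela → nelesh) drop the final letter and add -esh.
So funta → funtesh.

funtesh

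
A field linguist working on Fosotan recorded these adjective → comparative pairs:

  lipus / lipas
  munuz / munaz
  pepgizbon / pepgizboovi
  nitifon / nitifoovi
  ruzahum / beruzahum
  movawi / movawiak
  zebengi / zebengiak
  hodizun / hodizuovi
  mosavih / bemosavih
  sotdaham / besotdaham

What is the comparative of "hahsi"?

munuz and hodizun both have last vowel 'u' yet inflect differently (munaz, hodizuovi), so the last vowel is not what conditions the rule; the final letter is.
"hahsi" ends in -i. The stems ending in -i (movawi → movawiak, zebengi → zebengiak) add -ak.
The other patterns: stems ending in -s or -z change the last vowel to 'a'; stems ending in -n drop the final letter and add -ovi; stems ending in -h or -m add the prefix be-.
So hahsi → hahsiak.

hahsiak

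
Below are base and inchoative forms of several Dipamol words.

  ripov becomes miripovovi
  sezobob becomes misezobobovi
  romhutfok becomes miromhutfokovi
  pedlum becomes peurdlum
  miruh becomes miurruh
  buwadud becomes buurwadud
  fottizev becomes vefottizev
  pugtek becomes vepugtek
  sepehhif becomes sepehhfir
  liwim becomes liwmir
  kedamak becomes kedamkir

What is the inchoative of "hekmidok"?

mihekmidokovi

"hekmidok" has last vowel 'o'. The stems whose last vowel is 'o' (ripov → miripovovi, sezobob → misezobobovi, romhutfok → miromhutfokovi) add mi- … -ovi around the stem.
So hekmidok → mihekmidokovi.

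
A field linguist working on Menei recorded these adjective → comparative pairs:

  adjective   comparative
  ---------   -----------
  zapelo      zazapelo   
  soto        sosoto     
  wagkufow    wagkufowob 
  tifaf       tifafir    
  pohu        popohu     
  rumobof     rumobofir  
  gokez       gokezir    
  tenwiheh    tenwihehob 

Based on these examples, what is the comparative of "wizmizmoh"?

"wizmizmoh" ends in -h. The one such stem in the data (tenwiheh → tenwihehob) adds -ob, so the same rule applies.
So wizmizmoh → wizmizmohob.

wizmizmohob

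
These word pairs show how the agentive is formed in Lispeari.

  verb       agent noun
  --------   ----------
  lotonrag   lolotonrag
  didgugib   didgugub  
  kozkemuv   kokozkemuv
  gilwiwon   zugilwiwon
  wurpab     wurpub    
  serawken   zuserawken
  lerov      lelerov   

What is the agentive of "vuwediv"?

wurpab and lotonrag both have last vowel 'a' yet inflect differently (wurpub, lolotonrag), so the last vowel is not what conditions the rule; the final letter is.
"vuwediv" ends in -v. The stems ending in -v (lerov → lelerov, kozkemuv → kokozkemuv) repeat the first consonant+vowel as a prefix.
The other patterns: stems ending in -b change the last vowel to 'u'; stems ending in -n add the prefix zu-.
So vuwediv → vuvuwediv.

vuvuwediv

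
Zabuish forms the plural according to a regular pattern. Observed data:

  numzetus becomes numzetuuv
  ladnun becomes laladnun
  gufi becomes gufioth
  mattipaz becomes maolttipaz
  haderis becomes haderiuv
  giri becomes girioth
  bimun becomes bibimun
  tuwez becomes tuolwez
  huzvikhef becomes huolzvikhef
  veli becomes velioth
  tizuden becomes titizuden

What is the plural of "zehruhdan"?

zezehruhdan

"zehruhdan" ends in -n. The stems ending in -n (tizuden → titizuden, ladnun → laladnun, bimun → bibimun) repeat the first consonant+vowel as a prefix.
The other patterns: stems ending in -s drop the final letter and add -uv; stems ending in -f or -z insert -ol- after the first vowel; stems ending in -i add -oth.
So zehruhdan → zezehruhdan.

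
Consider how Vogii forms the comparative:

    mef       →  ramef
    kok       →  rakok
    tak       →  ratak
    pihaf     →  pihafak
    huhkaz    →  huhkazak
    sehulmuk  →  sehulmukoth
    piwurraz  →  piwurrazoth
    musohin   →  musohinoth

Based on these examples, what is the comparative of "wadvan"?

"wadvan" has 2 vowels. The stems with 2 vowels (pihaf → pihafak, huhkaz → huhkazak) add -ak.
The other patterns: stems with 1 vowel add the prefix ra-; stems with 3 vowels add -oth.
So wadvan → wadvanak.

wadvanak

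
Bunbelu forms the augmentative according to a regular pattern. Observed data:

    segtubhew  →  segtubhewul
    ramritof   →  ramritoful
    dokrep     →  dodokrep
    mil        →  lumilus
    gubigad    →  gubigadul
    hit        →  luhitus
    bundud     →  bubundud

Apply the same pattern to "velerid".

veleridul

bundud and gubigad both end in -d yet inflect differently (bubundud, gubigadul), so the final letter is not what conditions the rule; the number of vowels is.
"velerid" has 3 vowels. The stems with 3 vowels (ramritof → ramritoful, gubigad → gubigadul, segtubhew → segtubhewul) add -ul.
So velerid → veleridul.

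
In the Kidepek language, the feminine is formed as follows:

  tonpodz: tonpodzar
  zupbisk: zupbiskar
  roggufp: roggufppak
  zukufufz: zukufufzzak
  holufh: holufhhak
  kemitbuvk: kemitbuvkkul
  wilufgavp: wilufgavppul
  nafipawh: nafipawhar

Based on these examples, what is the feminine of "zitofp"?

zitofppak

"zitofp" has second-to-last letter 'f'. The stems whose second-to-last letter is 'f' (roggufp → roggufppak, zukufufz → zukufufzzak, holufh → holufhhak) double the final consonant and add -ak.
So zitofp → zitofppak.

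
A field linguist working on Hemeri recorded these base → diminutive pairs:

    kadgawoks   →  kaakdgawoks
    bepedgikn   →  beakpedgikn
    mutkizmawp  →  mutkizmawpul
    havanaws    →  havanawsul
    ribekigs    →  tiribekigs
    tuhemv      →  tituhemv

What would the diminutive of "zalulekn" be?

havanaws and kadgawoks both end in -s yet inflect differently (havanawsul, kaakdgawoks), so the final letter is not what conditions the rule; the second-to-last letter is.
"zalulekn" has second-to-last letter 'k'. The stems whose second-to-last letter is 'k' (bepedgikn → beakpedgikn, kadgawoks → kaakdgawoks) insert -ak- after the first vowel.
So zalulekn → zaaklulekn.

zaaklulekn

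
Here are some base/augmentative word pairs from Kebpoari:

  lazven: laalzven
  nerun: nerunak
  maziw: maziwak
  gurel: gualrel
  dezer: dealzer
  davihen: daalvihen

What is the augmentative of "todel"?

davihen and nerun both end in -n yet inflect differently (daalvihen, nerunak), so the final letter is not what conditions the rule; the last vowel is.
"todel" has last vowel 'e'. The stems whose last vowel is 'e' (gurel → gualrel, davihen → daalvihen, dezer → dealzer) insert -al- after the first vowel.
The other pattern: stems whose last vowel is 'i' or 'u' add -ak.
So todel → toaldel.

toaldel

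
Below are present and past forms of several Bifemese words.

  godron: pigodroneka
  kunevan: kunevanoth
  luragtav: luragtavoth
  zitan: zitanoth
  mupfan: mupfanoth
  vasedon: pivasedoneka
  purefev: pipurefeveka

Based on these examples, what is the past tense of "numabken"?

pinumabkeneka

luragtav and purefev both end in -v yet inflect differently (luragtavoth, pipurefeveka), so the final letter is not what conditions the rule; the last vowel is.
"numabken" has last vowel 'e'. The one such stem in the data (purefev → pipurefeveka) adds pi- … -eka around the stem, so the same rule applies.
So numabken → pinumabkeneka.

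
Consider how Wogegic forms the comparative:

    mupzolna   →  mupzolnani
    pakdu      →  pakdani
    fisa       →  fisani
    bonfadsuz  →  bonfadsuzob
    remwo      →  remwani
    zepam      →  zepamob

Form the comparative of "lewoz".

lewozob

fisa and zepam both have last vowel 'a' yet inflect differently (fisani, zepamob), so the last vowel is not what conditions the rule; whether the stem ends in a vowel or a consonant is.
"lewoz" ends in a consonant. The stems ending in a consonant (zepam → zepamob, bonfadsuz → bonfadsuzob) add -ob.
The other pattern: stems ending in a vowel drop the final letter and add -ani.
So lewoz → lewozob.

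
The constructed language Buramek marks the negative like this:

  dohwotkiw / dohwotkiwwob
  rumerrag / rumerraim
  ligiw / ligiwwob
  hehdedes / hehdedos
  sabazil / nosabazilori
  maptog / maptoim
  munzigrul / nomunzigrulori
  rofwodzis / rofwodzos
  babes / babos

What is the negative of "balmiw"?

balmiwwob

"balmiw" ends in -w. The stems ending in -w (ligiw → ligiwwob, dohwotkiw → dohwotkiwwob) double the final consonant and add -ob.
So balmiw → balmiwwob.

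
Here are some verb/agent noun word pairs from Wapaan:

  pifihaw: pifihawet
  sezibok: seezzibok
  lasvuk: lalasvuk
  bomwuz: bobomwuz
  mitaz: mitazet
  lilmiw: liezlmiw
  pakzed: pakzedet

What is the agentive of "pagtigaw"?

pagtigawet

lasvuk and sezibok both end in -k yet inflect differently (lalasvuk, seezzibok), so the final letter is not what conditions the rule; the last vowel is.
"pagtigaw" has last vowel 'a'. The stems whose last vowel is 'a' (pifihaw → pifihawet, mitaz → mitazet) add -et.
The other patterns: stems whose last vowel is 'u' repeat the first consonant+vowel as a prefix; stems whose last vowel is 'i' or 'o' insert -ez- after the first vowel.
So pagtigaw → pagtigawet.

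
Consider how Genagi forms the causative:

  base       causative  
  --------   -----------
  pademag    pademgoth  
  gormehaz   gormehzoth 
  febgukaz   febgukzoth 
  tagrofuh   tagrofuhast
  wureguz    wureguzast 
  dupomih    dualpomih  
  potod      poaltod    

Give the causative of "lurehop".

gormehaz and wureguz both end in -z yet inflect differently (gormehzoth, wureguzast), so the final letter is not what conditions the rule; the last vowel is.
"lurehop" has last vowel 'o'. The one such stem in the data (potod → poaltod) inserts -al- after the first vowel (as does dupomih), so the same rule applies.
So lurehop → lualrehop.

lualrehop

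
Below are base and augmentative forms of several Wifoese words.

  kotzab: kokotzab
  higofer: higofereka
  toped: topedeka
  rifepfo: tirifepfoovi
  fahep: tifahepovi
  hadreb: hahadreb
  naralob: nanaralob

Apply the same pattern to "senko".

"senko" ends in -o. The one such stem in the data (rifepfo → tirifepfoovi) adds ti- … -ovi around the stem, so the same rule applies.
The other patterns: stems ending in -b repeat the first consonant+vowel as a prefix; stems ending in -d or -r add -eka.
So senko → tisenkoovi.

tisenkoovi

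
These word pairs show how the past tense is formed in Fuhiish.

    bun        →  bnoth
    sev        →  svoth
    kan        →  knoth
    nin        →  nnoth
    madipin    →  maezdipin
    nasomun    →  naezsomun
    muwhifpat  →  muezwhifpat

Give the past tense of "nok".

nkoth

bun and madipin both end in -n yet inflect differently (bnoth, maezdipin), so the final letter is not what conditions the rule; the number of vowels is.
"nok" has 1 vowel. The stems with 1 vowel (bun → bnoth, sev → svoth, kan → knoth) delete the last vowel and add -oth.
So nok → nkoth.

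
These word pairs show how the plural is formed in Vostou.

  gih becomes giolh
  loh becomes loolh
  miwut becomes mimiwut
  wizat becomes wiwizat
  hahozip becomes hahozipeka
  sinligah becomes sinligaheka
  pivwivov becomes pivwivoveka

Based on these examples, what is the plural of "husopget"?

"husopget" has 3 vowels. The stems with 3 vowels (hahozip → hahozipeka, sinligah → sinligaheka, pivwivov → pivwivoveka) add -eka.
The other patterns: stems with 1 vowel insert -ol- after the first vowel; stems with 2 vowels repeat the first consonant+vowel as a prefix.
So husopget → husopgeteka.

husopgeteka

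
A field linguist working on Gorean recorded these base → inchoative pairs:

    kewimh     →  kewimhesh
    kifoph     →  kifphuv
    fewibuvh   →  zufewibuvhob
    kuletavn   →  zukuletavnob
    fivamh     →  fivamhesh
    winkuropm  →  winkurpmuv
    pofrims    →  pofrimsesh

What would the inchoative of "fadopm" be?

fadpmuv

"fadopm" has second-to-last letter 'p'. The stems whose second-to-last letter is 'p' (kifoph → kifphuv, winkuropm → winkurpmuv) delete the last vowel and add -uv.
So fadopm → fadpmuv.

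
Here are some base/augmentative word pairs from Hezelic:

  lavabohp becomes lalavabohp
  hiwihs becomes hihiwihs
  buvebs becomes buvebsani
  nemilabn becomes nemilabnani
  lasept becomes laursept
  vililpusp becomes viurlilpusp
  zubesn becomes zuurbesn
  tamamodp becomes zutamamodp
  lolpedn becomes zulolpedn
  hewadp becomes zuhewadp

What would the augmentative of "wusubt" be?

wusubtani

hiwihs and buvebs both end in -s yet inflect differently (hihiwihs, buvebsani), so the final letter is not what conditions the rule; the second-to-last letter is.
"wusubt" has second-to-last letter 'b'. The stems whose second-to-last letter is 'b' (buvebs → buvebsani, nemilabn → nemilabnani) add -ani.
So wusubt → wusubtani.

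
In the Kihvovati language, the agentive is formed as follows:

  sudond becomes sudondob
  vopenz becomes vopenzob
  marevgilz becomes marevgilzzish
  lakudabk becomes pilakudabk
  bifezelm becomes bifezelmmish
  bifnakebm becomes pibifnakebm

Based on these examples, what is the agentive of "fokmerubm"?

vopenz and marevgilz both end in -z yet inflect differently (vopenzob, marevgilzzish), so the final letter is not what conditions the rule; the second-to-last letter is.
"fokmerubm" has second-to-last letter 'b'. The stems whose second-to-last letter is 'b' (lakudabk → pilakudabk, bifnakebm → pibifnakebm) add the prefix pi-.
The other patterns: stems whose second-to-last letter is 'n' add -ob; stems whose second-to-last letter is 'l' double the final consonant and add -ish.
So fokmerubm → pifokmerubm.

pifokmerubm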